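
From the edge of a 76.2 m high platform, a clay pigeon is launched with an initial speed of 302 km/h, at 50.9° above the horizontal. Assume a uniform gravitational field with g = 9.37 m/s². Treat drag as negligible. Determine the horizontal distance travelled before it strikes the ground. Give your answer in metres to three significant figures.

793 m

Convert: 302 km/h = 302/3.6 = 83.89 m/s.
Components: vₓ = 83.89 cos 50.9° = 52.91 m/s, v_y0 = 83.89 sin 50.9° = 65.10 m/s.
With up positive and y = 0 at the ground: y(t) = 76.2 + (65.10) t − 4.685 t². Setting y = 0 and taking the positive root: t = [65.10 + √(65.10² + 2·9.37·76.2)] / 9.37 = (65.10 + 75.27) / 9.37 = 14.98 s.
Horizontal distance: R = vₓ t = 52.91 × 14.98 = 792.6 m.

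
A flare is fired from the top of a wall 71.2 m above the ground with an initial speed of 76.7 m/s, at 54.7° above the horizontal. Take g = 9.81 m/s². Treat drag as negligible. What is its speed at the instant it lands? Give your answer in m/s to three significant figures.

85.3 m/s

Horizontal component vₓ = 76.70 cos 54.7° = 44.32 m/s; vertical v_y0 = 76.70 sin 54.7° = 62.60 m/s.
The projectile lands when y = 71.2 + (62.60) t − ½·9.81·t² = 0. Positive root: t = (62.60 + √(62.60² + 2·9.81·71.2)) / 9.81 = (62.60 + 72.91) / 9.81 = 13.81 s.
Vertical velocity at impact: v_y = v_y0 − g t = 62.60 − 9.81 × 13.81 = −72.91 m/s.
Speed: |v| = √(vₓ² + v_y²) = √(44.32² + 72.91²) = 85.32 m/s.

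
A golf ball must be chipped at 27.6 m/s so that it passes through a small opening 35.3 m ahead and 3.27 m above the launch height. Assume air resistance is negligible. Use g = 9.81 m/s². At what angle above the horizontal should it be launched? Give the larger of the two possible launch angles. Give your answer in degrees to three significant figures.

76.1°

Trajectory: y = x tanθ − g x² (1 + tan²θ)/(2v₀²). With x = 35.3, y = 3.27, v₀ = 27.6, g = 9.81:
8.024 tan²θ − 35.3 tanθ + (11.29) = 0.
tanθ = [35.3 ± √(35.3² − 4 × 8.024 × (11.29))] / (2 × 8.024) = (35.3 ± 29.73) / 16.05, giving tanθ = 0.3474 or 4.052.
θ = 19.16° or 76.14°; the larger is 76.14°.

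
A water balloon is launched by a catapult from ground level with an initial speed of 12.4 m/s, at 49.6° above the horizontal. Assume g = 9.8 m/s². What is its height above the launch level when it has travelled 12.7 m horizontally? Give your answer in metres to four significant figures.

2.686 m

Horizontal component vₓ = 12.40 cos 49.6° = 8.037 m/s; vertical v_y0 = 12.40 sin 49.6° = 9.443 m/s.
Time to reach x = 12.7 m: t = x/vₓ = 12.7/8.037 = 1.580 s.
Height: y = v_y0 t − ½ g t² = 9.443 × 1.580 − 4.900 × 1.580² = 14.92 − 12.24 = 2.686 m.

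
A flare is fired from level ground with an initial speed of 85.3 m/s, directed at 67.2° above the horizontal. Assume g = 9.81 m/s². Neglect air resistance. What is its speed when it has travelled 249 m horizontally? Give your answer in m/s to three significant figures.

Horizontal component vₓ = 85.30 cos 67.2° = 33.06 m/s; vertical v_y0 = 85.30 sin 67.2° = 78.63 m/s.
At x = 249 m, t = x/vₓ = 249/33.06 = 7.533 s.
Vertical velocity there: v_y = v_y0 − g t = 78.63 − 9.81 × 7.533 = 4.737 m/s.
Speed: √(vₓ² + v_y²) = √(33.06² + 4.737²) = 33.39 m/s.

33.4 m/s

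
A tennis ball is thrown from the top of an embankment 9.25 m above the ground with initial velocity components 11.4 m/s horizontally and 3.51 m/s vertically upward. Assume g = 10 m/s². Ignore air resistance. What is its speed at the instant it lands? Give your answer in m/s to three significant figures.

18.1 m/s

With up positive and y = 0 at the ground: y(t) = 9.25 + (3.510) t − 5.000 t². Setting y = 0 and taking the positive root: t = [3.510 + √(3.510² + 2·10.0·9.25)] / 10.0 = (3.510 + 14.05) / 10.0 = 1.756 s.
Vertical velocity at impact: v_y = v_y0 − g t = 3.510 − 10.0 × 1.756 = −14.05 m/s.
Speed: |v| = √(vₓ² + v_y²) = √(11.40² + 14.05²) = 18.09 m/s.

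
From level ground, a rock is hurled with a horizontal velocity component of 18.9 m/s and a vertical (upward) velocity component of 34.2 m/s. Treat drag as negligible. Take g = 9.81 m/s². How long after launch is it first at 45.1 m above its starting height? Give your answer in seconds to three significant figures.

Set y = v_y0 t − ½ g t² = 45.1: 4.905 t² − 34.20 t + 45.1 = 0.
Quadratic formula: t = (34.20 ± √284.78) / 9.81 = (34.20 ± 16.88) / 9.81 → t = 1.766 s or 5.206 s.
The first (ascending) time is 1.766 s.

1.77 s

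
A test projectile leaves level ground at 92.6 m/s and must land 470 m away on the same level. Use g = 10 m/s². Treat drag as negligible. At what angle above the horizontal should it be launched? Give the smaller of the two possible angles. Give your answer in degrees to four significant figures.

From R = (v₀²/g) sin 2θ: sin 2θ = 10.0 × 470 / 8574.8 = 0.5481.
2θ = 33.24° or 180° − 33.24° = 146.8°, so θ = 16.62° or 73.38°.
The smaller angle is 16.62°.

16.62°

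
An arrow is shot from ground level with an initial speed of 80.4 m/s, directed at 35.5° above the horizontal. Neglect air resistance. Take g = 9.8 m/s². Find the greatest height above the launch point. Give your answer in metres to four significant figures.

Components: vₓ = 80.40 cos 35.5° = 65.45 m/s, v_y0 = 80.40 sin 35.5° = 46.69 m/s.
At the apex v_y = 0, so H = v_y0²/(2g) = 46.69²/19.60 = 111.2 m.

111.2 m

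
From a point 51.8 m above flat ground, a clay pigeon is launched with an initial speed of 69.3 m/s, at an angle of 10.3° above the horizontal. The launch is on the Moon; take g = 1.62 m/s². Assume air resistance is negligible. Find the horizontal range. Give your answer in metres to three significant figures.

Components: vₓ = 69.30 cos 10.3° = 68.18 m/s, v_y0 = 69.30 sin 10.3° = 12.39 m/s.
The projectile lands when y = 51.8 + (12.39) t − ½·1.62·t² = 0. Positive root: t = (12.39 + √(12.39² + 2·1.62·51.8)) / 1.62 = (12.39 + 17.93) / 1.62 = 18.71 s.
Horizontal distance: R = vₓ t = 68.18 × 18.71 = 1276 m.

1280 m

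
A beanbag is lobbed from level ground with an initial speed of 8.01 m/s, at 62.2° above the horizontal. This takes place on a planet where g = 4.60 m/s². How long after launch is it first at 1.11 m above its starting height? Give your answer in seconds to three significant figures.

0.166 s

Horizontal component vₓ = 8.010 cos 62.2° = 3.736 m/s; vertical v_y0 = 8.010 sin 62.2° = 7.085 m/s.
Height y(t) = 7.085 t − 2.300 t² = 1.11 gives 2.300 t² − 7.085 t + 1.11 = 0.
Quadratic formula: t = (7.085 ± √39.992) / 4.60 = (7.085 ± 6.324) / 4.60 → t = 0.1656 s or 2.915 s.
The first (ascending) time is 0.1656 s.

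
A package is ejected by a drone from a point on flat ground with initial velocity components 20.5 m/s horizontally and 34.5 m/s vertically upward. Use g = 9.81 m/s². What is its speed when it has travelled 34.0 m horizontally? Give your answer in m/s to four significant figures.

At x = 34.0 m, t = x/vₓ = 34.0/20.50 = 1.659 s.
Vertical velocity there: v_y = v_y0 − g t = 34.50 − 9.81 × 1.659 = 18.23 m/s.
Speed: √(vₓ² + v_y²) = √(20.50² + 18.23²) = 27.43 m/s.

27.43 m/s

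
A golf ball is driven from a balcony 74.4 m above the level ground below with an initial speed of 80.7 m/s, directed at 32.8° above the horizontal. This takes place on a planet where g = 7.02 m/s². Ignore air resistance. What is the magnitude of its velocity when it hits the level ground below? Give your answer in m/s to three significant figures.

86.9 m/s

Resolve: vₓ = 80.70 cos 32.8° = 67.83 m/s and v_y0 = 80.70 sin 32.8° = 43.72 m/s.
The projectile lands when y = 74.4 + (43.72) t − ½·7.02·t² = 0. Positive root: t = (43.72 + √(43.72² + 2·7.02·74.4)) / 7.02 = (43.72 + 54.37) / 7.02 = 13.97 s.
Vertical velocity at impact: v_y = v_y0 − g t = 43.72 − 7.02 × 13.97 = −54.37 m/s.
Speed: |v| = √(vₓ² + v_y²) = √(67.83² + 54.37²) = 86.93 m/s.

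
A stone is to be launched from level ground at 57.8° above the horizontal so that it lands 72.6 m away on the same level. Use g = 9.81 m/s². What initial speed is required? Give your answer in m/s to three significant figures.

From R = (v₀² / g) sin 2θ: v₀ = √(gR / sin 2θ).
v₀ = √(9.81 × 72.6 / sin 115.6°) = √(712.2 / 0.9018) = √789.73 = 28.10 m/s.

28.1 m/s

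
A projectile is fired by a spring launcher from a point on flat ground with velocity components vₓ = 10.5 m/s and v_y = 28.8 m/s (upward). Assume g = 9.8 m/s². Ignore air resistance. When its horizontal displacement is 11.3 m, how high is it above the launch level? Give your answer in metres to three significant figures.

At x = 11.3 m, t = x/vₓ = 11.3/10.50 = 1.076 s.
Height: y = v_y0 t − ½ g t² = 28.80 × 1.076 − 4.900 × 1.076² = 30.99 − 5.675 = 25.32 m.

25.3 m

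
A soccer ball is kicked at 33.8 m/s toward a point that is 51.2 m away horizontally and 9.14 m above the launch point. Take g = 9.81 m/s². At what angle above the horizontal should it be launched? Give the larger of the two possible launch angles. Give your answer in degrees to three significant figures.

76.3°

Trajectory: y = x tanθ − g x² (1 + tan²θ)/(2v₀²). With x = 51.2, y = 9.14, v₀ = 33.8, g = 9.81:
11.26 tan²θ − 51.2 tanθ + (20.40) = 0.
tanθ = [51.2 ± √(51.2² − 4 × 11.26 × (20.40))] / (2 × 11.26) = (51.2 ± 41.27) / 22.51, giving tanθ = 0.4411 or 4.108.
θ = 23.80° or 76.32°; the larger is 76.32°.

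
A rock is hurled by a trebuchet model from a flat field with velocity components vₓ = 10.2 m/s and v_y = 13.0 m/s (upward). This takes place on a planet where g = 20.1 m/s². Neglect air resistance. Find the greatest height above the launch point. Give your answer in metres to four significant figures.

Peak height H = v_y0² / (2g) = 169.00 / 40.20 = 4.204 m.

4.204 m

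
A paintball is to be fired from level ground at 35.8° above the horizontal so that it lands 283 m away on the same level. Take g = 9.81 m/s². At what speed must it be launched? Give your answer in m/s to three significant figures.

54.1 m/s

On level ground R = v₀² sin 2θ / g ⇒ v₀ = √(gR / sin 2θ).
v₀ = √(9.81 × 283 / sin 71.60°) = √(2776 / 0.9489) = √2925.8 = 54.09 m/s.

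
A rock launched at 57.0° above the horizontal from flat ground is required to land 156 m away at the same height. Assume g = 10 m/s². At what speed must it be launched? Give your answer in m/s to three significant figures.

From R = (v₀² / g) sin 2θ: v₀ = √(gR / sin 2θ).
v₀ = √(10.0 × 156 / sin 114.0°) = √(1560 / 0.9135) = √1707.6 = 41.32 m/s.

41.3 m/s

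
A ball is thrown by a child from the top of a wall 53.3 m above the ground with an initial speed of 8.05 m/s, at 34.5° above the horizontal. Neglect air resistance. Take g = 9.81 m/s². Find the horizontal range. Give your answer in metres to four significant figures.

Components: vₓ = 8.050 cos 34.5° = 6.634 m/s, v_y0 = 8.050 sin 34.5° = 4.560 m/s.
Vertical motion (up positive, ground at y = 0): 4.905 t² − (4.560) t − 53.3 = 0, so t = (4.560 + √(4.560² + 2·9.81·53.3)) / 9.81 = (4.560 + 32.66) / 9.81 = 3.794 s.
Horizontal distance: R = vₓ t = 6.634 × 3.794 = 25.17 m.

25.17 m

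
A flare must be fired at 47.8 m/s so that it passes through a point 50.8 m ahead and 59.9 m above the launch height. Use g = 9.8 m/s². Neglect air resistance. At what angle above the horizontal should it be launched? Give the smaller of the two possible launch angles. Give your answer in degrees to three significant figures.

Trajectory: y = x tanθ − g x² (1 + tan²θ)/(2v₀²). With x = 50.8, y = 59.9, v₀ = 47.8, g = 9.80:
5.534 tan²θ − 50.8 tanθ + (65.43) = 0.
tanθ = [50.8 ± √(50.8² − 4 × 5.534 × (65.43))] / (2 × 5.534) = (50.8 ± 33.65) / 11.07, giving tanθ = 1.550 or 7.629.
θ = 57.17° or 82.53°; the smaller is 57.17°.

57.2°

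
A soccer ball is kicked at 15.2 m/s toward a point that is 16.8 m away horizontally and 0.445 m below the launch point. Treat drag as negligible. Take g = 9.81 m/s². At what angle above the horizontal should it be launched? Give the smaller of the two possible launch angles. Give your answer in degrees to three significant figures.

20.9°

Trajectory: y = x tanθ − g x² (1 + tan²θ)/(2v₀²). With x = 16.8, y = −0.445, v₀ = 15.2, g = 9.81:
5.992 tan²θ − 16.8 tanθ + (5.547) = 0.
tanθ = [16.8 ± √(16.8² − 4 × 5.992 × (5.547))] / (2 × 5.992) = (16.8 ± 12.22) / 11.98, giving tanθ = 0.3823 or 2.421.
θ = 20.92° or 67.56°; the smaller is 20.92°.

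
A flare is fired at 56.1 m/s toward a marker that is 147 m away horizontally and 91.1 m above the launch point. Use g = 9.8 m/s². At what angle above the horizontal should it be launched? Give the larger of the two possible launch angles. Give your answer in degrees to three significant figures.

Trajectory: y = x tanθ − g x² (1 + tan²θ)/(2v₀²). With x = 147, y = 91.1, v₀ = 56.1, g = 9.80:
33.64 tan²θ − 147 tanθ + (124.7) = 0.
tanθ = [147 ± √(147² − 4 × 33.64 × (124.7))] / (2 × 33.64) = (147 ± 69.44) / 67.29, giving tanθ = 1.153 or 3.217.
θ = 49.06° or 72.73°; the larger is 72.73°.

72.7°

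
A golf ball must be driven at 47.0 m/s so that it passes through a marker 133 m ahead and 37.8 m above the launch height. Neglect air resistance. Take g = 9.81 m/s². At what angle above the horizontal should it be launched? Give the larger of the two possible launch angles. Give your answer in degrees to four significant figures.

Trajectory: y = x tanθ − g x² (1 + tan²θ)/(2v₀²). With x = 133, y = 37.8, v₀ = 47.0, g = 9.81:
39.28 tan²θ − 133 tanθ + (77.08) = 0.
tanθ = [133 ± √(133² − 4 × 39.28 × (77.08))] / (2 × 39.28) = (133 ± 74.69) / 78.56, giving tanθ = 0.7422 or 2.644.
θ = 36.58° or 69.28°; the larger is 69.28°.

69.28°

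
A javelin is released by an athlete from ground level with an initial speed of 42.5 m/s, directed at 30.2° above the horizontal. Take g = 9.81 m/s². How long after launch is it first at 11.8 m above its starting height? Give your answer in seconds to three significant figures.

0.648 s

Resolve: vₓ = 42.50 cos 30.2° = 36.73 m/s and v_y0 = 42.50 sin 30.2° = 21.38 m/s.
Height y(t) = 21.38 t − 4.905 t² = 11.8 gives 4.905 t² − 21.38 t + 11.8 = 0.
Quadratic formula: t = (21.38 ± √225.52) / 9.81 = (21.38 ± 15.02) / 9.81 → t = 0.6484 s or 3.710 s.
The first (ascending) time is 0.6484 s.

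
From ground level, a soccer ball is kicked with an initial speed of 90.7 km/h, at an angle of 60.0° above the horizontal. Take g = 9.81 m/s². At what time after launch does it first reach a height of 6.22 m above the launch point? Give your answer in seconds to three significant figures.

0.306 s

Convert: 90.7 km/h = 90.7/3.6 = 25.19 m/s.
Components: vₓ = 25.19 cos 60.0° = 12.60 m/s, v_y0 = 25.19 sin 60.0° = 21.82 m/s.
Height y(t) = 21.82 t − 4.905 t² = 6.22 gives 4.905 t² − 21.82 t + 6.22 = 0.
Quadratic formula: t = (21.82 ± √354.03) / 9.81 = (21.82 ± 18.82) / 9.81 → t = 0.3061 s or 4.142 s.
The first (ascending) time is 0.3061 s.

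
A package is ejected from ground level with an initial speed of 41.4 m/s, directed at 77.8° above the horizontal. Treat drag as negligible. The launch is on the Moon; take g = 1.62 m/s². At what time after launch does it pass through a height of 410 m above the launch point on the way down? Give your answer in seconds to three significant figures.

35.8 s

Resolve: vₓ = 41.40 cos 77.8° = 8.749 m/s and v_y0 = 41.40 sin 77.8° = 40.47 m/s.
Require v_y0 t − ½ g t² = 410, i.e. 0.8100 t² − 40.47 t + 410 = 0.
t = [40.47 ± √(40.47² − 2·1.62·410)] / 1.62 = (40.47 ± 17.58) / 1.62, so t = 14.13 s or t = 35.83 s.
The descending-branch root is 35.83 s.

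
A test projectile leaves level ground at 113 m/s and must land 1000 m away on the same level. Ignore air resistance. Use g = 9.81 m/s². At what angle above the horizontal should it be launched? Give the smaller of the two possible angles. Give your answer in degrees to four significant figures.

25.10°

R = v₀² sin 2θ / g gives sin 2θ = gR/v₀² = 9.81·1000/113² = 0.7683.
2θ = 50.20° or 180° − 50.20° = 129.8°, so θ = 25.10° or 64.90°.
The smaller angle is 25.10°.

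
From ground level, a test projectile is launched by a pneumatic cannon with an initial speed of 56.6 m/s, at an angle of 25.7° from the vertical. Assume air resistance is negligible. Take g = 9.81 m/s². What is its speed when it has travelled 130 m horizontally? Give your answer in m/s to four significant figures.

Resolve: vₓ = 56.60 sin 25.7° = 24.55 m/s and v_y0 = 56.60 cos 25.7° = 51.00 m/s.
x = vₓ t ⇒ t = 130/24.55 = 5.296 s.
Vertical velocity there: v_y = v_y0 − g t = 51.00 − 9.81 × 5.296 = −0.9564 m/s.
Speed: √(vₓ² + v_y²) = √(24.55² + 0.9564²) = 24.56 m/s.

24.56 m/s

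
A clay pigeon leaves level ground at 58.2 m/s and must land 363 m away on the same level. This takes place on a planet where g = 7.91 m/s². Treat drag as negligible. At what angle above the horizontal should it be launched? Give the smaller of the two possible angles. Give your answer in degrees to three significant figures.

29.0°

Level-ground range R = v₀² sin(2θ)/g ⇒ sin(2θ) = gR/v₀² = 7.91 × 363 / 58.2² = 0.8477.
2θ = 57.96° or 180° − 57.96° = 122.0°, so θ = 28.98° or 61.02°.
The smaller angle is 28.98°.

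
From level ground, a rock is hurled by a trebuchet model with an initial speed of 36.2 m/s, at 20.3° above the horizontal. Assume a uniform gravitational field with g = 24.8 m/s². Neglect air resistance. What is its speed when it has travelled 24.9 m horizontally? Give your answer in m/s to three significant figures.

34.4 m/s

vₓ = 36.20 cos 20.3° = 33.95 m/s; v_y0 = 36.20 sin 20.3° = 12.56 m/s.
x = vₓ t ⇒ t = 24.9/33.95 = 0.7334 s.
Vertical velocity there: v_y = v_y0 − g t = 12.56 − 24.8 × 0.7334 = −5.629 m/s.
Speed: √(vₓ² + v_y²) = √(33.95² + 5.629²) = 34.42 m/s.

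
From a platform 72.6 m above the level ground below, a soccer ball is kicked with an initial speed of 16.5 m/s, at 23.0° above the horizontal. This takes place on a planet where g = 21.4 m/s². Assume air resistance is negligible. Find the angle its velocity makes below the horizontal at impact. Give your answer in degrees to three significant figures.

74.9°

Horizontal component vₓ = 16.50 cos 23.0° = 15.19 m/s; vertical v_y0 = 16.50 sin 23.0° = 6.447 m/s.
The projectile lands when y = 72.6 + (6.447) t − ½·21.4·t² = 0. Positive root: t = (6.447 + √(6.447² + 2·21.4·72.6)) / 21.4 = (6.447 + 56.11) / 21.4 = 2.923 s.
At impact: v_y = v_y0 − g t = −56.11 m/s; vₓ = 15.19 m/s.
Angle below horizontal: arctan(|v_y|/vₓ) = arctan(56.11/15.19) = 74.85°.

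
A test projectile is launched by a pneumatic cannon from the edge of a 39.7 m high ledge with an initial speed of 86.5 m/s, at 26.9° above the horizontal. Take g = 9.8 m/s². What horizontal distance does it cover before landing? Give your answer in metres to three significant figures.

686 m

Resolve: vₓ = 86.50 cos 26.9° = 77.14 m/s and v_y0 = 86.50 sin 26.9° = 39.14 m/s.
The projectile lands when y = 39.7 + (39.14) t − ½·9.80·t² = 0. Positive root: t = (39.14 + √(39.14² + 2·9.80·39.7)) / 9.80 = (39.14 + 48.06) / 9.80 = 8.897 s.
Horizontal distance: R = vₓ t = 77.14 × 8.897 = 686.4 m.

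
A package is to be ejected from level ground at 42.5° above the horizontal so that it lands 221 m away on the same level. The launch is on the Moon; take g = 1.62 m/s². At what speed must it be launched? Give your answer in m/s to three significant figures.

On level ground R = v₀² sin 2θ / g ⇒ v₀ = √(gR / sin 2θ).
v₀ = √(1.62 × 221 / sin 85.00°) = √(358.0 / 0.9962) = √359.39 = 18.96 m/s.

19.0 m/s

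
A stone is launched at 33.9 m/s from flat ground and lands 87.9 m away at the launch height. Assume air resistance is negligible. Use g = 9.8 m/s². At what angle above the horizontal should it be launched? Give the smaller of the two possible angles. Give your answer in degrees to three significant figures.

R = v₀² sin 2θ / g gives sin 2θ = gR/v₀² = 9.80·87.9/33.9² = 0.7496.
2θ = 48.55° or 180° − 48.55° = 131.4°, so θ = 24.28° or 65.72°.
The smaller angle is 24.28°.

24.3°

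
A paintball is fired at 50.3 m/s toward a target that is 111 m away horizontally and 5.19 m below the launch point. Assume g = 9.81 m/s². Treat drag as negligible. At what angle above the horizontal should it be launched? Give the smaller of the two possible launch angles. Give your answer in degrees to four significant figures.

Trajectory: y = x tanθ − g x² (1 + tan²θ)/(2v₀²). With x = 111, y = −5.19, v₀ = 50.3, g = 9.81:
23.89 tan²θ − 111 tanθ + (18.70) = 0.
tanθ = [111 ± √(111² − 4 × 23.89 × (18.70))] / (2 × 23.89) = (111 ± 102.6) / 47.77, giving tanθ = 0.1750 or 4.472.
θ = 9.928° or 77.40°; the smaller is 9.928°.

9.928°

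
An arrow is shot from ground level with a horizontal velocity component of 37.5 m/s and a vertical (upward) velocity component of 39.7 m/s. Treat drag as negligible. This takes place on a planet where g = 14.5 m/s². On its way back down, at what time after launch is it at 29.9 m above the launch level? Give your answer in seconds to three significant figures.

4.57 s

Require v_y0 t − ½ g t² = 29.9, i.e. 7.250 t² − 39.70 t + 29.9 = 0.
t = [39.70 ± √(39.70² − 2·14.5·29.9)] / 14.5 = (39.70 ± 26.63) / 14.5, so t = 0.9016 s or t = 4.574 s.
The descending-branch root is 4.574 s.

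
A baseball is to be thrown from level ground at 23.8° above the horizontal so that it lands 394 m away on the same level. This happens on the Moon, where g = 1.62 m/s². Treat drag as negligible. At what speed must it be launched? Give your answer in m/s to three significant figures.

29.4 m/s

From R = (v₀² / g) sin 2θ: v₀ = √(gR / sin 2θ).
v₀ = √(1.62 × 394 / sin 47.60°) = √(638.3 / 0.7385) = √864.34 = 29.40 m/s.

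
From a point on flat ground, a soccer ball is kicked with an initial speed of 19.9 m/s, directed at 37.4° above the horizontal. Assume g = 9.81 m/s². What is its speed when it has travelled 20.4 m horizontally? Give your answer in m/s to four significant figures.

vₓ = 19.90 cos 37.4° = 15.81 m/s; v_y0 = 19.90 sin 37.4° = 12.09 m/s.
Time to reach x = 20.4 m: t = x/vₓ = 20.4/15.81 = 1.290 s.
Vertical velocity there: v_y = v_y0 − g t = 12.09 − 9.81 × 1.290 = −0.5722 m/s.
Speed: √(vₓ² + v_y²) = √(15.81² + 0.5722²) = 15.82 m/s.

15.82 m/s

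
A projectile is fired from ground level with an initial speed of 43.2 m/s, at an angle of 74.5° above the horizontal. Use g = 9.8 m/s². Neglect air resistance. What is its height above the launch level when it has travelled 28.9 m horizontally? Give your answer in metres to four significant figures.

Horizontal component vₓ = 43.20 cos 74.5° = 11.54 m/s; vertical v_y0 = 43.20 sin 74.5° = 41.63 m/s.
Time to reach x = 28.9 m: t = x/vₓ = 28.9/11.54 = 2.503 s.
Height: y = v_y0 t − ½ g t² = 41.63 × 2.503 − 4.900 × 2.503² = 104.2 − 30.71 = 73.50 m.

73.50 m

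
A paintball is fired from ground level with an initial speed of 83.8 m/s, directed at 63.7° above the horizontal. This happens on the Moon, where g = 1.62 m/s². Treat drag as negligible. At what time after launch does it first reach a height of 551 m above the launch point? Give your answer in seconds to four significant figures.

8.030 s

vₓ = 83.80 cos 63.7° = 37.13 m/s; v_y0 = 83.80 sin 63.7° = 75.13 m/s.
Height y(t) = 75.13 t − 0.8100 t² = 551 gives 0.8100 t² − 75.13 t + 551 = 0.
t = [75.13 ± √(75.13² − 2·1.62·551)] / 1.62 = (75.13 ± 62.12) / 1.62, so t = 8.030 s or t = 84.72 s.
The first (ascending) time is 8.030 s.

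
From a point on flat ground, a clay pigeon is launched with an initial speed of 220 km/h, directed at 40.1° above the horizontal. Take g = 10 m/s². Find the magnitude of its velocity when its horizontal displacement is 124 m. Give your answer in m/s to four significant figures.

Convert: 220 km/h = 220/3.6 = 61.11 m/s.
Horizontal component vₓ = 61.11 cos 40.1° = 46.75 m/s; vertical v_y0 = 61.11 sin 40.1° = 39.36 m/s.
At x = 124 m, t = x/vₓ = 124/46.75 = 2.653 s.
Vertical velocity there: v_y = v_y0 − g t = 39.36 − 10.0 × 2.653 = 12.84 m/s.
Speed: √(vₓ² + v_y²) = √(46.75² + 12.84²) = 48.48 m/s.

48.48 m/s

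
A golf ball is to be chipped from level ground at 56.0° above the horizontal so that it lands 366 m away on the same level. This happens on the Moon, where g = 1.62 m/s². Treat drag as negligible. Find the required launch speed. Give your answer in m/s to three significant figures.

25.3 m/s

On level ground R = v₀² sin 2θ / g ⇒ v₀ = √(gR / sin 2θ).
v₀ = √(1.62 × 366 / sin 112.0°) = √(592.9 / 0.9272) = √639.48 = 25.29 m/s.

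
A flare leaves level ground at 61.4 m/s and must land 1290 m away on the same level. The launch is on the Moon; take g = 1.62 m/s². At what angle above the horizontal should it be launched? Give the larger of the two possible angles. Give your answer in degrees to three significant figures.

73.2°

Level-ground range R = v₀² sin(2θ)/g ⇒ sin(2θ) = gR/v₀² = 1.62 × 1290 / 61.4² = 0.5543.
2θ = 33.66° or 180° − 33.66° = 146.3°, so θ = 16.83° or 73.17°.
The larger angle is 73.17°.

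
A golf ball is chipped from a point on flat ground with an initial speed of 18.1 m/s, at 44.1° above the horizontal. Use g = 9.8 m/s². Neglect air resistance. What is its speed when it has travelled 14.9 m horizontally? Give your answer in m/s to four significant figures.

13.07 m/s

Components: vₓ = 18.10 cos 44.1° = 13.00 m/s, v_y0 = 18.10 sin 44.1° = 12.60 m/s.
Time to reach x = 14.9 m: t = x/vₓ = 14.9/13.00 = 1.146 s.
Vertical velocity there: v_y = v_y0 − g t = 12.60 − 9.80 × 1.146 = 1.362 m/s.
Speed: √(vₓ² + v_y²) = √(13.00² + 1.362²) = 13.07 m/s.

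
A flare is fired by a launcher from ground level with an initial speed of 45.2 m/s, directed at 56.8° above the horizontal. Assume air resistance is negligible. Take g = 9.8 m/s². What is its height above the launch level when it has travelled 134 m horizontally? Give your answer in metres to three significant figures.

vₓ = 45.20 cos 56.8° = 24.75 m/s; v_y0 = 45.20 sin 56.8° = 37.82 m/s.
x = vₓ t ⇒ t = 134/24.75 = 5.414 s.
Height: y = v_y0 t − ½ g t² = 37.82 × 5.414 − 4.900 × 5.414² = 204.8 − 143.6 = 61.14 m.

61.1 m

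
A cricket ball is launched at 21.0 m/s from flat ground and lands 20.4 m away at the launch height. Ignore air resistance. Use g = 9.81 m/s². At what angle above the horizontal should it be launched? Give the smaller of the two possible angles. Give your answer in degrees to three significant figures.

Level-ground range R = v₀² sin(2θ)/g ⇒ sin(2θ) = gR/v₀² = 9.81 × 20.4 / 21.0² = 0.4538.
2θ = 26.99° or 180° − 26.99° = 153.0°, so θ = 13.49° or 76.51°.
The smaller angle is 13.49°.

13.5°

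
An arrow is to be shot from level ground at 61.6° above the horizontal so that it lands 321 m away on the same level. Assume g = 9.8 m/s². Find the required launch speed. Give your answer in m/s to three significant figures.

61.3 m/s

Level-ground range: R = v₀² sin(2θ)/g, so v₀ = √(gR / sin 2θ).
v₀ = √(9.80 × 321 / sin 123.2°) = √(3146 / 0.8368) = √3759.5 = 61.31 m/s.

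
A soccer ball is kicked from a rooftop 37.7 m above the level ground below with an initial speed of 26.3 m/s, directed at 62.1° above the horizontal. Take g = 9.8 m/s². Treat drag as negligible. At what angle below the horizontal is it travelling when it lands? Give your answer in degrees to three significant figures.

71.0°

Components: vₓ = 26.30 cos 62.1° = 12.31 m/s, v_y0 = 26.30 sin 62.1° = 23.24 m/s.
The projectile lands when y = 37.7 + (23.24) t − ½·9.80·t² = 0. Positive root: t = (23.24 + √(23.24² + 2·9.80·37.7)) / 9.80 = (23.24 + 35.77) / 9.80 = 6.021 s.
At impact: v_y = v_y0 − g t = −35.77 m/s; vₓ = 12.31 m/s.
Angle below horizontal: arctan(|v_y|/vₓ) = arctan(35.77/12.31) = 71.01°.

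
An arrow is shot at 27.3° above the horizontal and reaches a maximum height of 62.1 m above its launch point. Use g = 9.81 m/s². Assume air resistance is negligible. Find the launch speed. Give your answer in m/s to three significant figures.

At the peak v_y = 0, so v_y0 = √(2gH) = √(2 × 9.81 × 62.1) = 34.91 m/s.
v_y0 = v₀ sin θ ⇒ v₀ = 34.91 / sin 27.3° = 76.11 m/s.

76.1 m/s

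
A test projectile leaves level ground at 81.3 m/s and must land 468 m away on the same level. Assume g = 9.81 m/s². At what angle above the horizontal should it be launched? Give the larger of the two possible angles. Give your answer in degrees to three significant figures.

R = v₀² sin 2θ / g gives sin 2θ = gR/v₀² = 9.81·468/81.3² = 0.6946.
2θ = 44.00° or 180° − 44.00° = 136.0°, so θ = 22.00° or 68.00°.
The larger angle is 68.00°.

68.0°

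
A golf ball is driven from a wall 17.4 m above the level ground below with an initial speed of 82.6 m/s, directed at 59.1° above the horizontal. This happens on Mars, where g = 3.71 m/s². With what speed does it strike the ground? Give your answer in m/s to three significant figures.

83.4 m/s

Resolve: vₓ = 82.60 cos 59.1° = 42.42 m/s and v_y0 = 82.60 sin 59.1° = 70.88 m/s.
The projectile lands when y = 17.4 + (70.88) t − ½·3.71·t² = 0. Positive root: t = (70.88 + √(70.88² + 2·3.71·17.4)) / 3.71 = (70.88 + 71.78) / 3.71 = 38.45 s.
Vertical velocity at impact: v_y = v_y0 − g t = 70.88 − 3.71 × 38.45 = −71.78 m/s.
Speed: |v| = √(vₓ² + v_y²) = √(42.42² + 71.78²) = 83.38 m/s.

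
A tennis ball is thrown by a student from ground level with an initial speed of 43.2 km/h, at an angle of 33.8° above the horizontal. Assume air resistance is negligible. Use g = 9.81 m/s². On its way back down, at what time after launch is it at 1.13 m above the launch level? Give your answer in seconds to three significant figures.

1.16 s

Convert: 43.2 km/h = 43.2/3.6 = 12.00 m/s.
vₓ = 12.00 cos 33.8° = 9.972 m/s; v_y0 = 12.00 sin 33.8° = 6.676 m/s.
Require v_y0 t − ½ g t² = 1.13, i.e. 4.905 t² − 6.676 t + 1.13 = 0.
t = [6.676 ± √(6.676² − 2·9.81·1.13)] / 9.81 = (6.676 ± 4.732) / 9.81, so t = 0.1981 s or t = 1.163 s.
The descending-branch root is 1.163 s.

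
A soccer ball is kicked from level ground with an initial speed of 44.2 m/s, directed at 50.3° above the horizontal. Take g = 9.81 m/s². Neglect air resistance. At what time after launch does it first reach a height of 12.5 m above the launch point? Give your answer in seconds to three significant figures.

Horizontal component vₓ = 44.20 cos 50.3° = 28.23 m/s; vertical v_y0 = 44.20 sin 50.3° = 34.01 m/s.
Set y = v_y0 t − ½ g t² = 12.5: 4.905 t² − 34.01 t + 12.5 = 0.
Quadratic formula: t = (34.01 ± √911.26) / 9.81 = (34.01 ± 30.19) / 9.81 → t = 0.3894 s or 6.544 s.
The first (ascending) time is 0.3894 s.

0.389 s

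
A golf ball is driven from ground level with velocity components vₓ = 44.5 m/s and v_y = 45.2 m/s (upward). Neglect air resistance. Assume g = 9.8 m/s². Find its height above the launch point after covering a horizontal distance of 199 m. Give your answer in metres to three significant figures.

104 m

Time to reach x = 199 m: t = x/vₓ = 199/44.50 = 4.472 s.
Height: y = v_y0 t − ½ g t² = 45.20 × 4.472 − 4.900 × 4.472² = 202.1 − 97.99 = 104.1 m.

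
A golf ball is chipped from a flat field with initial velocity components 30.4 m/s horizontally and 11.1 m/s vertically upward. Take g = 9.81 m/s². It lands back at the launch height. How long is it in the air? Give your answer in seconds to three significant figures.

2.26 s

Time of flight on level ground: T = 2 v_y0 / g = 2 × 11.10 / 9.81 = 2.263 s.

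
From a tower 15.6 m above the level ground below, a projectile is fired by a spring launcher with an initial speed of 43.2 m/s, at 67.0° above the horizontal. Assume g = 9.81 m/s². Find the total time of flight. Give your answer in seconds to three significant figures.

8.48 s

Components: vₓ = 43.20 cos 67.0° = 16.88 m/s, v_y0 = 43.20 sin 67.0° = 39.77 m/s.
Vertical motion (up positive, ground at y = 0): 4.905 t² − (39.77) t − 15.6 = 0, so t = (39.77 + √(39.77² + 2·9.81·15.6)) / 9.81 = (39.77 + 43.44) / 9.81 = 8.482 s.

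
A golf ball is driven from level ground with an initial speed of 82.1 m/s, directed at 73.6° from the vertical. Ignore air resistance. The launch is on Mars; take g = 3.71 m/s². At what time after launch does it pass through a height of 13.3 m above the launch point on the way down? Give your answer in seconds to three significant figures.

Components: vₓ = 82.10 sin 73.6° = 78.76 m/s, v_y0 = 82.10 cos 73.6° = 23.18 m/s.
Height y(t) = 23.18 t − 1.855 t² = 13.3 gives 1.855 t² − 23.18 t + 13.3 = 0.
t = [23.18 ± √(23.18² − 2·3.71·13.3)] / 3.71 = (23.18 ± 20.94) / 3.71, so t = 0.6028 s or t = 11.89 s.
The descending-branch root is 11.89 s.

11.9 s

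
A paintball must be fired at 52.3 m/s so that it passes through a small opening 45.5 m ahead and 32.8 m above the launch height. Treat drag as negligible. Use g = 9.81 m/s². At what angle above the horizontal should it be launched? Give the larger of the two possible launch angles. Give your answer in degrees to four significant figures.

Trajectory: y = x tanθ − g x² (1 + tan²θ)/(2v₀²). With x = 45.5, y = 32.8, v₀ = 52.3, g = 9.81:
3.712 tan²θ − 45.5 tanθ + (36.51) = 0.
tanθ = [45.5 ± √(45.5² − 4 × 3.712 × (36.51))] / (2 × 3.712) = (45.5 ± 39.09) / 7.425, giving tanθ = 0.8633 or 11.39.
θ = 40.80° or 84.98°; the larger is 84.98°.

84.98°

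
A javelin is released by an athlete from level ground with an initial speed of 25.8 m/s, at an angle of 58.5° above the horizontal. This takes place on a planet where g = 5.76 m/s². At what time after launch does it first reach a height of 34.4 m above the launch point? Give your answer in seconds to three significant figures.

Resolve: vₓ = 25.80 cos 58.5° = 13.48 m/s and v_y0 = 25.80 sin 58.5° = 22.00 m/s.
Require v_y0 t − ½ g t² = 34.4, i.e. 2.880 t² − 22.00 t + 34.4 = 0.
t = [22.00 ± √(22.00² − 2·5.76·34.4)] / 5.76 = (22.00 ± 9.361) / 5.76, so t = 2.194 s or t = 5.444 s.
The first (ascending) time is 2.194 s.

2.19 s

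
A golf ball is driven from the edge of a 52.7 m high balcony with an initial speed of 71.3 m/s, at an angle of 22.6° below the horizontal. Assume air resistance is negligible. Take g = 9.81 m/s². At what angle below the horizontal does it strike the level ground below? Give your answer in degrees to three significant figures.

Resolve: vₓ = 71.30 cos 22.6° = 65.82 m/s and v_y0 = −27.40 m/s (downward).
Vertical motion (up positive, ground at y = 0): 4.905 t² − (−27.40) t − 52.7 = 0, so t = (−27.40 + √(27.40² + 2·9.81·52.7)) / 9.81 = (−27.40 + 42.25) / 9.81 = 1.513 s.
At impact: v_y = v_y0 − g t = −42.25 m/s; vₓ = 65.82 m/s.
Angle below horizontal: arctan(|v_y|/vₓ) = arctan(42.25/65.82) = 32.69°.

32.7°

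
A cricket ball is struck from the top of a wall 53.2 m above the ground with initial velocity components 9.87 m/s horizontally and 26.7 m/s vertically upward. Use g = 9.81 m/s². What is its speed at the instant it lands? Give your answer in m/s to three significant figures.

43.1 m/s

With up positive and y = 0 at the ground: y(t) = 53.2 + (26.70) t − 4.905 t². Setting y = 0 and taking the positive root: t = [26.70 + √(26.70² + 2·9.81·53.2)] / 9.81 = (26.70 + 41.91) / 9.81 = 6.994 s.
Vertical velocity at impact: v_y = v_y0 − g t = 26.70 − 9.81 × 6.994 = −41.91 m/s.
Speed: |v| = √(vₓ² + v_y²) = √(9.870² + 41.91²) = 43.06 m/s.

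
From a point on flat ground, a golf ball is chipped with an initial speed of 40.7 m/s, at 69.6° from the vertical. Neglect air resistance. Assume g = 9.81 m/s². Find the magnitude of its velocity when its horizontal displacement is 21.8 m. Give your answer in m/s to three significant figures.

Resolve: vₓ = 40.70 sin 69.6° = 38.15 m/s and v_y0 = 40.70 cos 69.6° = 14.19 m/s.
At x = 21.8 m, t = x/vₓ = 21.8/38.15 = 0.5715 s.
Vertical velocity there: v_y = v_y0 − g t = 14.19 − 9.81 × 0.5715 = 8.581 m/s.
Speed: √(vₓ² + v_y²) = √(38.15² + 8.581²) = 39.10 m/s.

39.1 m/s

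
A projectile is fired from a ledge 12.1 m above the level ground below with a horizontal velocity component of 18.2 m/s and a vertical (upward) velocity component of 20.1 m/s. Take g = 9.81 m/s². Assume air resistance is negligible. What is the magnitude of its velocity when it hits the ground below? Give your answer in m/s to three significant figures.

31.2 m/s

The projectile lands when y = 12.1 + (20.10) t − ½·9.81·t² = 0. Positive root: t = (20.10 + √(20.10² + 2·9.81·12.1)) / 9.81 = (20.10 + 25.33) / 9.81 = 4.631 s.
Vertical velocity at impact: v_y = v_y0 − g t = 20.10 − 9.81 × 4.631 = −25.33 m/s.
Speed: |v| = √(vₓ² + v_y²) = √(18.20² + 25.33²) = 31.19 m/s.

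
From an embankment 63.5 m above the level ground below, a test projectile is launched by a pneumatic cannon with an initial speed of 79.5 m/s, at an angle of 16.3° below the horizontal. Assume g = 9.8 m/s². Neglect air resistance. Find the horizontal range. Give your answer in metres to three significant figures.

151 m

Components: vₓ = 79.50 cos 16.3° = 76.30 m/s, v_y0 = −22.31 m/s (downward).
The projectile lands when y = 63.5 + (−22.31) t − ½·9.80·t² = 0. Positive root: t = (−22.31 + √(22.31² + 2·9.80·63.5)) / 9.80 = (−22.31 + 41.74) / 9.80 = 1.983 s.
Horizontal distance: R = vₓ t = 76.30 × 1.983 = 151.3 m.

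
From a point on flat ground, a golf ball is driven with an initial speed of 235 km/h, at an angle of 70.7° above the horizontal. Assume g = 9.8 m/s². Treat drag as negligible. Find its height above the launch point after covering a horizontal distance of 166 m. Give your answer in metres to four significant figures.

184.0 m

Convert: 235 km/h = 235/3.6 = 65.28 m/s.
Components: vₓ = 65.28 cos 70.7° = 21.58 m/s, v_y0 = 65.28 sin 70.7° = 61.61 m/s.
Time to reach x = 166 m: t = x/vₓ = 166/21.58 = 7.694 s.
Height: y = v_y0 t − ½ g t² = 61.61 × 7.694 − 4.900 × 7.694² = 474.0 − 290.1 = 184.0 m.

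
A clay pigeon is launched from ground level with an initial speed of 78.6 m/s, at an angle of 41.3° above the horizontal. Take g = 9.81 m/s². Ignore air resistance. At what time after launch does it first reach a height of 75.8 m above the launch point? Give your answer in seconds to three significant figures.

Components: vₓ = 78.60 cos 41.3° = 59.05 m/s, v_y0 = 78.60 sin 41.3° = 51.88 m/s.
Height y(t) = 51.88 t − 4.905 t² = 75.8 gives 4.905 t² − 51.88 t + 75.8 = 0.
t = [51.88 ± √(51.88² − 2·9.81·75.8)] / 9.81 = (51.88 ± 34.70) / 9.81, so t = 1.751 s or t = 8.825 s.
The first (ascending) time is 1.751 s.

1.75 s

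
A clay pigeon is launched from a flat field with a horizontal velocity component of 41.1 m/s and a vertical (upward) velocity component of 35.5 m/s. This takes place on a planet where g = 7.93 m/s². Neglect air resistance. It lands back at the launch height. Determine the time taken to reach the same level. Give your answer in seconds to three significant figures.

Landing at launch height ⇒ T = 2 v_y0 / g = 2 × 35.50 / 7.93 = 8.953 s.

8.95 s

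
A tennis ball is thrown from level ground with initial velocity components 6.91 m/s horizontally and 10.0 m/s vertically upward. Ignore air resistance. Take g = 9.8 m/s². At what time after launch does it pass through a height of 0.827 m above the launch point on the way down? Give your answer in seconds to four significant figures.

1.954 s

Height y(t) = 10.00 t − 4.900 t² = 0.827 gives 4.900 t² − 10.00 t + 0.827 = 0.
t = [10.00 ± √(10.00² − 2·9.80·0.827)] / 9.80 = (10.00 ± 9.154) / 9.80, so t = 0.08635 s or t = 1.954 s.
The descending-branch root is 1.954 s.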